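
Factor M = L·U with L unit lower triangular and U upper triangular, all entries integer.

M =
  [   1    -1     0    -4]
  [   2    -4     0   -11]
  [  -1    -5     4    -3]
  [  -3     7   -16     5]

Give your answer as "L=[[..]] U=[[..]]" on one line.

L=[[1,0,0,0],[2,1,0,0],[-1,3,1,0],[-3,-2,-4,1]] U=[[1,-1,0,-4],[0,-2,0,-3],[0,0,4,2],[0,0,0,-5]]

  R1 -= 2·R0 → [0,-2,0,-3]
  R2 -= -1·R0 → [0,-6,4,-7]
  R3 -= -3·R0 → [0,4,-16,-7]
  R2 -= 3·R1 → [0,0,4,2]
  R3 -= -2·R1 → [0,0,-16,-13]
  R3 -= -4·R2 → [0,0,0,-5]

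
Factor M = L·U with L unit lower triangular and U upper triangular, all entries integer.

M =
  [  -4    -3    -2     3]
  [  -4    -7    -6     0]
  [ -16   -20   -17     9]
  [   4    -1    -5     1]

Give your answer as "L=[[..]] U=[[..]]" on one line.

  R1 -= 1·R0 → [0,-4,-4,-3]
  R2 -= 4·R0 → [0,-8,-9,-3]
  R3 -= -1·R0 → [0,-4,-7,4]
  R2 -= 2·R1 → [0,0,-1,3]
  R3 -= 1·R1 → [0,0,-3,7]
  R3 -= 3·R2 → [0,0,0,-2]

L=[[1,0,0,0],[1,1,0,0],[4,2,1,0],[-1,1,3,1]] U=[[-4,-3,-2,3],[0,-4,-4,-3],[0,0,-1,3],[0,0,0,-2]]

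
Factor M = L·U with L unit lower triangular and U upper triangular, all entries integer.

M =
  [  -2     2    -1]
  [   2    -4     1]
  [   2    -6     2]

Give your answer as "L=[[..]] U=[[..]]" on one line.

L=[[1,0,0],[-1,1,0],[-1,2,1]] U=[[-2,2,-1],[0,-2,0],[0,0,1]]

  r1 -= -1·r0 → [0,-2,0]
  r2 -= -1·r0 → [0,-4,1]
  r2 -= 2·r1 → [0,0,1]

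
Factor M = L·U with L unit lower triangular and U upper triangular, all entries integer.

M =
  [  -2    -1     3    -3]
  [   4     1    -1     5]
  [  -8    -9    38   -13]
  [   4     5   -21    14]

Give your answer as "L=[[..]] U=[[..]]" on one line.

  R1 -= -2·R0 → [0,-1,5,-1]
  R2 -= 4·R0 → [0,-5,26,-1]
  R3 -= -2·R0 → [0,3,-15,8]
  R2 -= 5·R1 → [0,0,1,4]
  R3 -= -3·R1 → [0,0,0,5]
  R3 -= 0·R2 → [0,0,0,5]

L=[[1,0,0,0],[-2,1,0,0],[4,5,1,0],[-2,-3,0,1]] U=[[-2,-1,3,-3],[0,-1,5,-1],[0,0,1,4],[0,0,0,5]]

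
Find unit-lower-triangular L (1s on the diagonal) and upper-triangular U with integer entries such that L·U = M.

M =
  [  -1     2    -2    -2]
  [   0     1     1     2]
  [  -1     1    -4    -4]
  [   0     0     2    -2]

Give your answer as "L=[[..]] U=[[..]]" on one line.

L=[[1,0,0,0],[0,1,0,0],[1,-1,1,0],[0,0,-2,1]] U=[[-1,2,-2,-2],[0,1,1,2],[0,0,-1,0],[0,0,0,-2]]

  r1 -= 0·r0 → [0,1,1,2]
  r2 -= 1·r0 → [0,-1,-2,-2]
  r3 -= 0·r0 → [0,0,2,-2]
  r2 -= -1·r1 → [0,0,-1,0]
  r3 -= 0·r1 → [0,0,2,-2]
  r3 -= -2·r2 → [0,0,0,-2]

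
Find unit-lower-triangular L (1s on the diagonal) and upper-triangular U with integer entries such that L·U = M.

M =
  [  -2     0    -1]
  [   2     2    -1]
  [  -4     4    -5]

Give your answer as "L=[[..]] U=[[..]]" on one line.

L=[[1,0,0],[-1,1,0],[2,2,1]] U=[[-2,0,-1],[0,2,-2],[0,0,1]]

  r1 -= -1·r0 → [0,2,-2]
  r2 -= 2·r0 → [0,4,-3]
  r2 -= 2·r1 → [0,0,1]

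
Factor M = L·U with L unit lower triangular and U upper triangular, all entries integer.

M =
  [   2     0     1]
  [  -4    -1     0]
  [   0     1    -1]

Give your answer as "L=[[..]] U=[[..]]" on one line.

  R1 -= -2·R0 → [0,-1,2]
  R2 -= 0·R0 → [0,1,-1]
  R2 -= -1·R1 → [0,0,1]

L=[[1,0,0],[-2,1,0],[0,-1,1]] U=[[2,0,1],[0,-1,2],[0,0,1]]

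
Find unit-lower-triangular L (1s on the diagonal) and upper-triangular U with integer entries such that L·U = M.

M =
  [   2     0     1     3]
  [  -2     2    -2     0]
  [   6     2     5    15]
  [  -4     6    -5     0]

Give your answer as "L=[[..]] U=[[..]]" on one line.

  row1 -= -1·row0 → [0,2,-1,3]
  row2 -= 3·row0 → [0,2,2,6]
  row3 -= -2·row0 → [0,6,-3,6]
  row2 -= 1·row1 → [0,0,3,3]
  row3 -= 3·row1 → [0,0,0,-3]
  row3 -= 0·row2 → [0,0,0,-3]

L=[[1,0,0,0],[-1,1,0,0],[3,1,1,0],[-2,3,0,1]] U=[[2,0,1,3],[0,2,-1,3],[0,0,3,3],[0,0,0,-3]]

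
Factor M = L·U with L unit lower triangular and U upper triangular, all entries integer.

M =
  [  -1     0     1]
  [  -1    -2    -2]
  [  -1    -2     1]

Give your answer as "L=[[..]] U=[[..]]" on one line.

L=[[1,0,0],[1,1,0],[1,1,1]] U=[[-1,0,1],[0,-2,-3],[0,0,3]]

  R1 -= 1·R0 → [0,-2,-3]
  R2 -= 1·R0 → [0,-2,0]
  R2 -= 1·R1 → [0,0,3]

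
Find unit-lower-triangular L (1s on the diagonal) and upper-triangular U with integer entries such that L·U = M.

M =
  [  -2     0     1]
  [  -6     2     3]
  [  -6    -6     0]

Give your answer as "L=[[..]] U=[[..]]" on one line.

  R1 -= 3·R0 → [0,2,0]
  R2 -= 3·R0 → [0,-6,-3]
  R2 -= -3·R1 → [0,0,-3]

L=[[1,0,0],[3,1,0],[3,-3,1]] U=[[-2,0,1],[0,2,0],[0,0,-3]]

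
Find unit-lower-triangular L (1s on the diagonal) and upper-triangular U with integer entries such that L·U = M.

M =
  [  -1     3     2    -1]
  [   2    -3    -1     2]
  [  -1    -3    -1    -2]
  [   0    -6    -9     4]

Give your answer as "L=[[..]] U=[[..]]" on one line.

  row1 -= -2·row0 → [0,3,3,0]
  row2 -= 1·row0 → [0,-6,-3,-1]
  row3 -= 0·row0 → [0,-6,-9,4]
  row2 -= -2·row1 → [0,0,3,-1]
  row3 -= -2·row1 → [0,0,-3,4]
  row3 -= -1·row2 → [0,0,0,3]

L=[[1,0,0,0],[-2,1,0,0],[1,-2,1,0],[0,-2,-1,1]] U=[[-1,3,2,-1],[0,3,3,0],[0,0,3,-1],[0,0,0,3]]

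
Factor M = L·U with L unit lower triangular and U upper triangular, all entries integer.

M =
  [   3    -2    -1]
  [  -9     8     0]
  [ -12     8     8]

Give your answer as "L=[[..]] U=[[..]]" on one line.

L=[[1,0,0],[-3,1,0],[-4,0,1]] U=[[3,-2,-1],[0,2,-3],[0,0,4]]

  row1 -= -3·row0 → [0,2,-3]
  row2 -= -4·row0 → [0,0,4]
  row2 -= 0·row1 → [0,0,4]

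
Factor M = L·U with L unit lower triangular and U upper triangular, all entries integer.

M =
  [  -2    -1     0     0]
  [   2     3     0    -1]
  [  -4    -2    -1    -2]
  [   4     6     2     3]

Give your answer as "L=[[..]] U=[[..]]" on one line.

L=[[1,0,0,0],[-1,1,0,0],[2,0,1,0],[-2,2,-2,1]] U=[[-2,-1,0,0],[0,2,0,-1],[0,0,-1,-2],[0,0,0,1]]

  row1 -= -1·row0 → [0,2,0,-1]
  row2 -= 2·row0 → [0,0,-1,-2]
  row3 -= -2·row0 → [0,4,2,3]
  row2 -= 0·row1 → [0,0,-1,-2]
  row3 -= 2·row1 → [0,0,2,5]
  row3 -= -2·row2 → [0,0,0,1]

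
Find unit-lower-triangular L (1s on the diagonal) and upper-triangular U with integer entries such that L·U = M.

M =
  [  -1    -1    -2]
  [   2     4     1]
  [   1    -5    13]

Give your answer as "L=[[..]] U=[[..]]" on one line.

L=[[1,0,0],[-2,1,0],[-1,-3,1]] U=[[-1,-1,-2],[0,2,-3],[0,0,2]]

  r1 -= -2·r0 → [0,2,-3]
  r2 -= -1·r0 → [0,-6,11]
  r2 -= -3·r1 → [0,0,2]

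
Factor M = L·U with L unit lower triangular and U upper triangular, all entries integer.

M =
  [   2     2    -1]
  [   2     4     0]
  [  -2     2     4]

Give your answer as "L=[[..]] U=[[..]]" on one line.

  r1 -= 1·r0 → [0,2,1]
  r2 -= -1·r0 → [0,4,3]
  r2 -= 2·r1 → [0,0,1]

L=[[1,0,0],[1,1,0],[-1,2,1]] U=[[2,2,-1],[0,2,1],[0,0,1]]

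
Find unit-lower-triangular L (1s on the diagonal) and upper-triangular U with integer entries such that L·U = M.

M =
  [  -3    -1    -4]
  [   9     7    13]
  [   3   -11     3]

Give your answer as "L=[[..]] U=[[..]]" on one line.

  r1 -= -3·r0 → [0,4,1]
  r2 -= -1·r0 → [0,-12,-1]
  r2 -= -3·r1 → [0,0,2]

L=[[1,0,0],[-3,1,0],[-1,-3,1]] U=[[-3,-1,-4],[0,4,1],[0,0,2]]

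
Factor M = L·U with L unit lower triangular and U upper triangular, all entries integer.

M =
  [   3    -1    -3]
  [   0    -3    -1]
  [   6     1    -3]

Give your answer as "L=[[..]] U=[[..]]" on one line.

  R1 -= 0·R0 → [0,-3,-1]
  R2 -= 2·R0 → [0,3,3]
  R2 -= -1·R1 → [0,0,2]

L=[[1,0,0],[0,1,0],[2,-1,1]] U=[[3,-1,-3],[0,-3,-1],[0,0,2]]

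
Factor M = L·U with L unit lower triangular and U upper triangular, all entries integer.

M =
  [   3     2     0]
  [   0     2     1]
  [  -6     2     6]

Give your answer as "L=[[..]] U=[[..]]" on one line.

L=[[1,0,0],[0,1,0],[-2,3,1]] U=[[3,2,0],[0,2,1],[0,0,3]]

  r1 -= 0·r0 → [0,2,1]
  r2 -= -2·r0 → [0,6,6]
  r2 -= 3·r1 → [0,0,3]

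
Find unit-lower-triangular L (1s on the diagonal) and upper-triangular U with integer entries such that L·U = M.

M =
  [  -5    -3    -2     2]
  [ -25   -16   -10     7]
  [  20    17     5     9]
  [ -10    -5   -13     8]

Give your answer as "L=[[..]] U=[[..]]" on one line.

  row1 -= 5·row0 → [0,-1,0,-3]
  row2 -= -4·row0 → [0,5,-3,17]
  row3 -= 2·row0 → [0,1,-9,4]
  row2 -= -5·row1 → [0,0,-3,2]
  row3 -= -1·row1 → [0,0,-9,1]
  row3 -= 3·row2 → [0,0,0,-5]

L=[[1,0,0,0],[5,1,0,0],[-4,-5,1,0],[2,-1,3,1]] U=[[-5,-3,-2,2],[0,-1,0,-3],[0,0,-3,2],[0,0,0,-5]]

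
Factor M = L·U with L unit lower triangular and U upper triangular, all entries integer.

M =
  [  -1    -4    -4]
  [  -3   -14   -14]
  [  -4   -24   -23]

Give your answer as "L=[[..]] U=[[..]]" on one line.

  row1 -= 3·row0 → [0,-2,-2]
  row2 -= 4·row0 → [0,-8,-7]
  row2 -= 4·row1 → [0,0,1]

L=[[1,0,0],[3,1,0],[4,4,1]] U=[[-1,-4,-4],[0,-2,-2],[0,0,1]]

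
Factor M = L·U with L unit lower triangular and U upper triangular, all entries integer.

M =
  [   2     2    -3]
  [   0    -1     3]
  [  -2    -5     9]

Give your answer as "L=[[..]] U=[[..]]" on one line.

  R1 -= 0·R0 → [0,-1,3]
  R2 -= -1·R0 → [0,-3,6]
  R2 -= 3·R1 → [0,0,-3]

L=[[1,0,0],[0,1,0],[-1,3,1]] U=[[2,2,-3],[0,-1,3],[0,0,-3]]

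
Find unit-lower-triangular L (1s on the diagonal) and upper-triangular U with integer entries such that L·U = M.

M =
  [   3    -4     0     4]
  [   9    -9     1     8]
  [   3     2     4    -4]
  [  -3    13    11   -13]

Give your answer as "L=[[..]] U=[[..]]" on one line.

L=[[1,0,0,0],[3,1,0,0],[1,2,1,0],[-1,3,4,1]] U=[[3,-4,0,4],[0,3,1,-4],[0,0,2,0],[0,0,0,3]]

  r1 -= 3·r0 → [0,3,1,-4]
  r2 -= 1·r0 → [0,6,4,-8]
  r3 -= -1·r0 → [0,9,11,-9]
  r2 -= 2·r1 → [0,0,2,0]
  r3 -= 3·r1 → [0,0,8,3]
  r3 -= 4·r2 → [0,0,0,3]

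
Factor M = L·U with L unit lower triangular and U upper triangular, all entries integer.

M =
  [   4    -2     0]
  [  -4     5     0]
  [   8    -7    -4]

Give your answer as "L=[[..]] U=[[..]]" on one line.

L=[[1,0,0],[-1,1,0],[2,-1,1]] U=[[4,-2,0],[0,3,0],[0,0,-4]]

  r1 -= -1·r0 → [0,3,0]
  r2 -= 2·r0 → [0,-3,-4]
  r2 -= -1·r1 → [0,0,-4]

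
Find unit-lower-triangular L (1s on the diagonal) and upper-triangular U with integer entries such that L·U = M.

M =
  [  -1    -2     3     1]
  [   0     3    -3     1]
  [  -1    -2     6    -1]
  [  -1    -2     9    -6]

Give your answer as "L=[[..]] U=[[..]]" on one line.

L=[[1,0,0,0],[0,1,0,0],[1,0,1,0],[1,0,2,1]] U=[[-1,-2,3,1],[0,3,-3,1],[0,0,3,-2],[0,0,0,-3]]

  row1 -= 0·row0 → [0,3,-3,1]
  row2 -= 1·row0 → [0,0,3,-2]
  row3 -= 1·row0 → [0,0,6,-7]
  row2 -= 0·row1 → [0,0,3,-2]
  row3 -= 0·row1 → [0,0,6,-7]
  row3 -= 2·row2 → [0,0,0,-3]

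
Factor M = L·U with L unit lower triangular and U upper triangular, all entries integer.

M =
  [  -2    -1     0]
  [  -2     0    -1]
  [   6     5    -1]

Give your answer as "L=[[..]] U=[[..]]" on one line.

L=[[1,0,0],[1,1,0],[-3,2,1]] U=[[-2,-1,0],[0,1,-1],[0,0,1]]

  R1 -= 1·R0 → [0,1,-1]
  R2 -= -3·R0 → [0,2,-1]
  R2 -= 2·R1 → [0,0,1]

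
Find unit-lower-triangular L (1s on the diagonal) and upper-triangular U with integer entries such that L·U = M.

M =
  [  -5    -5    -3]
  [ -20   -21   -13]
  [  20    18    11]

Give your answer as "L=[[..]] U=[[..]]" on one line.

  row1 -= 4·row0 → [0,-1,-1]
  row2 -= -4·row0 → [0,-2,-1]
  row2 -= 2·row1 → [0,0,1]

L=[[1,0,0],[4,1,0],[-4,2,1]] U=[[-5,-5,-3],[0,-1,-1],[0,0,1]]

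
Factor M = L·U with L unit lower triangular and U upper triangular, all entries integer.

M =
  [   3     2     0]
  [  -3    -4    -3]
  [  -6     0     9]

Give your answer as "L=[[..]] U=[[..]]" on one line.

  R1 -= -1·R0 → [0,-2,-3]
  R2 -= -2·R0 → [0,4,9]
  R2 -= -2·R1 → [0,0,3]

L=[[1,0,0],[-1,1,0],[-2,-2,1]] U=[[3,2,0],[0,-2,-3],[0,0,3]]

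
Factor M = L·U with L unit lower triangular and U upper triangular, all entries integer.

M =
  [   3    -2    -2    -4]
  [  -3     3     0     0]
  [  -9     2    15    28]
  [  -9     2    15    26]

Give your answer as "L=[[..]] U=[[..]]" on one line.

L=[[1,0,0,0],[-1,1,0,0],[-3,-4,1,0],[-3,-4,1,1]] U=[[3,-2,-2,-4],[0,1,-2,-4],[0,0,1,0],[0,0,0,-2]]

  R1 -= -1·R0 → [0,1,-2,-4]
  R2 -= -3·R0 → [0,-4,9,16]
  R3 -= -3·R0 → [0,-4,9,14]
  R2 -= -4·R1 → [0,0,1,0]
  R3 -= -4·R1 → [0,0,1,-2]
  R3 -= 1·R2 → [0,0,0,-2]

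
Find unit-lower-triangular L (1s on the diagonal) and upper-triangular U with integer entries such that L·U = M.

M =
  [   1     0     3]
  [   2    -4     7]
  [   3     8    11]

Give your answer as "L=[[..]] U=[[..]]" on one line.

  r1 -= 2·r0 → [0,-4,1]
  r2 -= 3·r0 → [0,8,2]
  r2 -= -2·r1 → [0,0,4]

L=[[1,0,0],[2,1,0],[3,-2,1]] U=[[1,0,3],[0,-4,1],[0,0,4]]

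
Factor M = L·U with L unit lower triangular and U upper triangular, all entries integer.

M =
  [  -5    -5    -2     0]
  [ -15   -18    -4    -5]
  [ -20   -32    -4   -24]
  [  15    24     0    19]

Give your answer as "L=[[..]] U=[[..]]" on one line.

  r1 -= 3·r0 → [0,-3,2,-5]
  r2 -= 4·r0 → [0,-12,4,-24]
  r3 -= -3·r0 → [0,9,-6,19]
  r2 -= 4·r1 → [0,0,-4,-4]
  r3 -= -3·r1 → [0,0,0,4]
  r3 -= 0·r2 → [0,0,0,4]

L=[[1,0,0,0],[3,1,0,0],[4,4,1,0],[-3,-3,0,1]] U=[[-5,-5,-2,0],[0,-3,2,-5],[0,0,-4,-4],[0,0,0,4]]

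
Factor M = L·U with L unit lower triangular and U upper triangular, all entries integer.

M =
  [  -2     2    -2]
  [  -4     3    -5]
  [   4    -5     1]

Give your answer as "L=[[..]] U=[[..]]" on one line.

L=[[1,0,0],[2,1,0],[-2,1,1]] U=[[-2,2,-2],[0,-1,-1],[0,0,-2]]

  r1 -= 2·r0 → [0,-1,-1]
  r2 -= -2·r0 → [0,-1,-3]
  r2 -= 1·r1 → [0,0,-2]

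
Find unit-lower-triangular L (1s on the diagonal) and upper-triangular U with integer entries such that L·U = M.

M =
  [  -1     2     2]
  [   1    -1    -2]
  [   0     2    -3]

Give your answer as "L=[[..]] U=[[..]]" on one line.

  r1 -= -1·r0 → [0,1,0]
  r2 -= 0·r0 → [0,2,-3]
  r2 -= 2·r1 → [0,0,-3]

L=[[1,0,0],[-1,1,0],[0,2,1]] U=[[-1,2,2],[0,1,0],[0,0,-3]]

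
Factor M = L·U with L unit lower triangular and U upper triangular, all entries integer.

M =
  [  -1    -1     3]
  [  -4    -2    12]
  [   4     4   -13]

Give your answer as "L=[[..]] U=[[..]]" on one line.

  row1 -= 4·row0 → [0,2,0]
  row2 -= -4·row0 → [0,0,-1]
  row2 -= 0·row1 → [0,0,-1]

L=[[1,0,0],[4,1,0],[-4,0,1]] U=[[-1,-1,3],[0,2,0],[0,0,-1]]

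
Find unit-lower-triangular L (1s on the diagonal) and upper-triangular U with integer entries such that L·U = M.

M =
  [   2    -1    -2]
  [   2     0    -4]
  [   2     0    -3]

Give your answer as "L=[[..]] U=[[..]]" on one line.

L=[[1,0,0],[1,1,0],[1,1,1]] U=[[2,-1,-2],[0,1,-2],[0,0,1]]

  r1 -= 1·r0 → [0,1,-2]
  r2 -= 1·r0 → [0,1,-1]
  r2 -= 1·r1 → [0,0,1]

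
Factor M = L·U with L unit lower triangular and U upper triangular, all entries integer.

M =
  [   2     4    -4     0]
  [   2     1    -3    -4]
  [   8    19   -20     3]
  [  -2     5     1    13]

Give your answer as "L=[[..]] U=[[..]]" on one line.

  r1 -= 1·r0 → [0,-3,1,-4]
  r2 -= 4·r0 → [0,3,-4,3]
  r3 -= -1·r0 → [0,9,-3,13]
  r2 -= -1·r1 → [0,0,-3,-1]
  r3 -= -3·r1 → [0,0,0,1]
  r3 -= 0·r2 → [0,0,0,1]

L=[[1,0,0,0],[1,1,0,0],[4,-1,1,0],[-1,-3,0,1]] U=[[2,4,-4,0],[0,-3,1,-4],[0,0,-3,-1],[0,0,0,1]]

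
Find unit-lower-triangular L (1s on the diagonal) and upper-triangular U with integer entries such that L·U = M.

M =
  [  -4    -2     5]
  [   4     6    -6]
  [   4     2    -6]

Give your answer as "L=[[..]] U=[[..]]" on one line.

L=[[1,0,0],[-1,1,0],[-1,0,1]] U=[[-4,-2,5],[0,4,-1],[0,0,-1]]

  r1 -= -1·r0 → [0,4,-1]
  r2 -= -1·r0 → [0,0,-1]
  r2 -= 0·r1 → [0,0,-1]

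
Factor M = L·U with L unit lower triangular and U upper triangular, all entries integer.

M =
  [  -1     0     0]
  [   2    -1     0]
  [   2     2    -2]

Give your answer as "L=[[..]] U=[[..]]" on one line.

  r1 -= -2·r0 → [0,-1,0]
  r2 -= -2·r0 → [0,2,-2]
  r2 -= -2·r1 → [0,0,-2]

L=[[1,0,0],[-2,1,0],[-2,-2,1]] U=[[-1,0,0],[0,-1,0],[0,0,-2]]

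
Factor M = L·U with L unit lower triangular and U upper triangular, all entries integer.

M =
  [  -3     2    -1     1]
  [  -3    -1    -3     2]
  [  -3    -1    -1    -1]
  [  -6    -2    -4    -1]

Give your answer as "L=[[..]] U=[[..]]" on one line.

L=[[1,0,0,0],[1,1,0,0],[1,1,1,0],[2,2,1,1]] U=[[-3,2,-1,1],[0,-3,-2,1],[0,0,2,-3],[0,0,0,-2]]

  r1 -= 1·r0 → [0,-3,-2,1]
  r2 -= 1·r0 → [0,-3,0,-2]
  r3 -= 2·r0 → [0,-6,-2,-3]
  r2 -= 1·r1 → [0,0,2,-3]
  r3 -= 2·r1 → [0,0,2,-5]
  r3 -= 1·r2 → [0,0,0,-2]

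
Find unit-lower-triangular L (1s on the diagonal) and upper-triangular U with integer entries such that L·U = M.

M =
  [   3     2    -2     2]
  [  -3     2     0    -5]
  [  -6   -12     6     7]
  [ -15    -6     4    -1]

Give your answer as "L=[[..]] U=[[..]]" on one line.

  R1 -= -1·R0 → [0,4,-2,-3]
  R2 -= -2·R0 → [0,-8,2,11]
  R3 -= -5·R0 → [0,4,-6,9]
  R2 -= -2·R1 → [0,0,-2,5]
  R3 -= 1·R1 → [0,0,-4,12]
  R3 -= 2·R2 → [0,0,0,2]

L=[[1,0,0,0],[-1,1,0,0],[-2,-2,1,0],[-5,1,2,1]] U=[[3,2,-2,2],[0,4,-2,-3],[0,0,-2,5],[0,0,0,2]]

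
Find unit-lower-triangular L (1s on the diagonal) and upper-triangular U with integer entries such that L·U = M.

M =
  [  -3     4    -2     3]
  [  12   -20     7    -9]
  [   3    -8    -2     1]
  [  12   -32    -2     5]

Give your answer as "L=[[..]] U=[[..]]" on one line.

  R1 -= -4·R0 → [0,-4,-1,3]
  R2 -= -1·R0 → [0,-4,-4,4]
  R3 -= -4·R0 → [0,-16,-10,17]
  R2 -= 1·R1 → [0,0,-3,1]
  R3 -= 4·R1 → [0,0,-6,5]
  R3 -= 2·R2 → [0,0,0,3]

L=[[1,0,0,0],[-4,1,0,0],[-1,1,1,0],[-4,4,2,1]] U=[[-3,4,-2,3],[0,-4,-1,3],[0,0,-3,1],[0,0,0,3]]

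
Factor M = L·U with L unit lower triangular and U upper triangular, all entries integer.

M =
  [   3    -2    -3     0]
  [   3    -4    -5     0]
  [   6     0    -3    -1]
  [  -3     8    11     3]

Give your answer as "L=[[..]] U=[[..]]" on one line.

L=[[1,0,0,0],[1,1,0,0],[2,-2,1,0],[-1,-3,-2,1]] U=[[3,-2,-3,0],[0,-2,-2,0],[0,0,-1,-1],[0,0,0,1]]

  r1 -= 1·r0 → [0,-2,-2,0]
  r2 -= 2·r0 → [0,4,3,-1]
  r3 -= -1·r0 → [0,6,8,3]
  r2 -= -2·r1 → [0,0,-1,-1]
  r3 -= -3·r1 → [0,0,2,3]
  r3 -= -2·r2 → [0,0,0,1]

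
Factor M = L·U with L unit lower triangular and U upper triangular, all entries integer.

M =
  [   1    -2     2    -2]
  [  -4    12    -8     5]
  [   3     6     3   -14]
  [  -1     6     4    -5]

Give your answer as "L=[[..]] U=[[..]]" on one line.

  R1 -= -4·R0 → [0,4,0,-3]
  R2 -= 3·R0 → [0,12,-3,-8]
  R3 -= -1·R0 → [0,4,6,-7]
  R2 -= 3·R1 → [0,0,-3,1]
  R3 -= 1·R1 → [0,0,6,-4]
  R3 -= -2·R2 → [0,0,0,-2]

L=[[1,0,0,0],[-4,1,0,0],[3,3,1,0],[-1,1,-2,1]] U=[[1,-2,2,-2],[0,4,0,-3],[0,0,-3,1],[0,0,0,-2]]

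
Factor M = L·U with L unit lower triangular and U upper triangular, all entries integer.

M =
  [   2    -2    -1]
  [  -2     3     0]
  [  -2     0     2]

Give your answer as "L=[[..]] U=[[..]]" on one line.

  r1 -= -1·r0 → [0,1,-1]
  r2 -= -1·r0 → [0,-2,1]
  r2 -= -2·r1 → [0,0,-1]

L=[[1,0,0],[-1,1,0],[-1,-2,1]] U=[[2,-2,-1],[0,1,-1],[0,0,-1]]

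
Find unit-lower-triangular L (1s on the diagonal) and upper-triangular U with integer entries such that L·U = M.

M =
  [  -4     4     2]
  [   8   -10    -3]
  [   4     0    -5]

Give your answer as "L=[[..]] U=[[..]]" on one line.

L=[[1,0,0],[-2,1,0],[-1,-2,1]] U=[[-4,4,2],[0,-2,1],[0,0,-1]]

  row1 -= -2·row0 → [0,-2,1]
  row2 -= -1·row0 → [0,4,-3]
  row2 -= -2·row1 → [0,0,-1]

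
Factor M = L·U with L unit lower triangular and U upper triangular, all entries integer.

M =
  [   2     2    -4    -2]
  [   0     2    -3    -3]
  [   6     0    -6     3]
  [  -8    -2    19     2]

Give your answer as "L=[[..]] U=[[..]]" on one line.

L=[[1,0,0,0],[0,1,0,0],[3,-3,1,0],[-4,3,-4,1]] U=[[2,2,-4,-2],[0,2,-3,-3],[0,0,-3,0],[0,0,0,3]]

  row1 -= 0·row0 → [0,2,-3,-3]
  row2 -= 3·row0 → [0,-6,6,9]
  row3 -= -4·row0 → [0,6,3,-6]
  row2 -= -3·row1 → [0,0,-3,0]
  row3 -= 3·row1 → [0,0,12,3]
  row3 -= -4·row2 → [0,0,0,3]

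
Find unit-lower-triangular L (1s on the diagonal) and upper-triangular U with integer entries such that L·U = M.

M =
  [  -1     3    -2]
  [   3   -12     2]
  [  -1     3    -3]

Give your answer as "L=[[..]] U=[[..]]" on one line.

  R1 -= -3·R0 → [0,-3,-4]
  R2 -= 1·R0 → [0,0,-1]
  R2 -= 0·R1 → [0,0,-1]

L=[[1,0,0],[-3,1,0],[1,0,1]] U=[[-1,3,-2],[0,-3,-4],[0,0,-1]]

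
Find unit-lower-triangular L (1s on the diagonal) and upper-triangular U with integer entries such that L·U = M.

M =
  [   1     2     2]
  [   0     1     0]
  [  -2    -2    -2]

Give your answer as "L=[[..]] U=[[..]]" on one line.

  r1 -= 0·r0 → [0,1,0]
  r2 -= -2·r0 → [0,2,2]
  r2 -= 2·r1 → [0,0,2]

L=[[1,0,0],[0,1,0],[-2,2,1]] U=[[1,2,2],[0,1,0],[0,0,2]]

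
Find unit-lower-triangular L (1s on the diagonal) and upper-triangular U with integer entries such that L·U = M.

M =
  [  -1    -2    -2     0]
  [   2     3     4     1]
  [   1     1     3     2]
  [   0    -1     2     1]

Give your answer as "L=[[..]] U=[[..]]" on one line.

  row1 -= -2·row0 → [0,-1,0,1]
  row2 -= -1·row0 → [0,-1,1,2]
  row3 -= 0·row0 → [0,-1,2,1]
  row2 -= 1·row1 → [0,0,1,1]
  row3 -= 1·row1 → [0,0,2,0]
  row3 -= 2·row2 → [0,0,0,-2]

L=[[1,0,0,0],[-2,1,0,0],[-1,1,1,0],[0,1,2,1]] U=[[-1,-2,-2,0],[0,-1,0,1],[0,0,1,1],[0,0,0,-2]]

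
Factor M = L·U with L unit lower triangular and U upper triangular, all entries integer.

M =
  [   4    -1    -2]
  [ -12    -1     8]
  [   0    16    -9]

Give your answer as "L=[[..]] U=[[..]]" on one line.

  R1 -= -3·R0 → [0,-4,2]
  R2 -= 0·R0 → [0,16,-9]
  R2 -= -4·R1 → [0,0,-1]

L=[[1,0,0],[-3,1,0],[0,-4,1]] U=[[4,-1,-2],[0,-4,2],[0,0,-1]]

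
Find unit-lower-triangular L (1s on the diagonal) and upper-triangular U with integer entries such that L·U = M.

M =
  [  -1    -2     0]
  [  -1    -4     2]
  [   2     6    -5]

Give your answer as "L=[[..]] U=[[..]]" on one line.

  row1 -= 1·row0 → [0,-2,2]
  row2 -= -2·row0 → [0,2,-5]
  row2 -= -1·row1 → [0,0,-3]

L=[[1,0,0],[1,1,0],[-2,-1,1]] U=[[-1,-2,0],[0,-2,2],[0,0,-3]]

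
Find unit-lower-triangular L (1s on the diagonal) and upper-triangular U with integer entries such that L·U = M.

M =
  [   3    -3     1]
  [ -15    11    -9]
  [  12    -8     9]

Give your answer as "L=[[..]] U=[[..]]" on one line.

  r1 -= -5·r0 → [0,-4,-4]
  r2 -= 4·r0 → [0,4,5]
  r2 -= -1·r1 → [0,0,1]

L=[[1,0,0],[-5,1,0],[4,-1,1]] U=[[3,-3,1],[0,-4,-4],[0,0,1]]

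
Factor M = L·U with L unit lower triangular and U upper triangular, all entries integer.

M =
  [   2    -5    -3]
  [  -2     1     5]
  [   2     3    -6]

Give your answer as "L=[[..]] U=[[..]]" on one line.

L=[[1,0,0],[-1,1,0],[1,-2,1]] U=[[2,-5,-3],[0,-4,2],[0,0,1]]

  r1 -= -1·r0 → [0,-4,2]
  r2 -= 1·r0 → [0,8,-3]
  r2 -= -2·r1 → [0,0,1]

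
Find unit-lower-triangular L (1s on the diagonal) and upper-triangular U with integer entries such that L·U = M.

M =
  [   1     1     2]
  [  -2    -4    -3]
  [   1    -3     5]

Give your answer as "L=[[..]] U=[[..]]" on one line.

  r1 -= -2·r0 → [0,-2,1]
  r2 -= 1·r0 → [0,-4,3]
  r2 -= 2·r1 → [0,0,1]

L=[[1,0,0],[-2,1,0],[1,2,1]] U=[[1,1,2],[0,-2,1],[0,0,1]]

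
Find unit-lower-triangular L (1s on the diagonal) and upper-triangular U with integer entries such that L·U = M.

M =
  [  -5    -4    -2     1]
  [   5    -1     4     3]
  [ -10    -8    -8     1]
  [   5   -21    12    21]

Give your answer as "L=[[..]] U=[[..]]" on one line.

L=[[1,0,0,0],[-1,1,0,0],[2,0,1,0],[-1,5,0,1]] U=[[-5,-4,-2,1],[0,-5,2,4],[0,0,-4,-1],[0,0,0,2]]

  row1 -= -1·row0 → [0,-5,2,4]
  row2 -= 2·row0 → [0,0,-4,-1]
  row3 -= -1·row0 → [0,-25,10,22]
  row2 -= 0·row1 → [0,0,-4,-1]
  row3 -= 5·row1 → [0,0,0,2]
  row3 -= 0·row2 → [0,0,0,2]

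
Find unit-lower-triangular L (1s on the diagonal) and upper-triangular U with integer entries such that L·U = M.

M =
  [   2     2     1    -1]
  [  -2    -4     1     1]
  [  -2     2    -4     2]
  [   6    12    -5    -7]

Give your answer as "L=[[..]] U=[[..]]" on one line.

L=[[1,0,0,0],[-1,1,0,0],[-1,-2,1,0],[3,-3,-2,1]] U=[[2,2,1,-1],[0,-2,2,0],[0,0,1,1],[0,0,0,-2]]

  R1 -= -1·R0 → [0,-2,2,0]
  R2 -= -1·R0 → [0,4,-3,1]
  R3 -= 3·R0 → [0,6,-8,-4]
  R2 -= -2·R1 → [0,0,1,1]
  R3 -= -3·R1 → [0,0,-2,-4]
  R3 -= -2·R2 → [0,0,0,-2]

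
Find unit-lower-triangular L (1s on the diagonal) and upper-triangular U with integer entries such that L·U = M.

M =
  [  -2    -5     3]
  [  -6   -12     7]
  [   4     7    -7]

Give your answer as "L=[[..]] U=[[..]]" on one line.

  row1 -= 3·row0 → [0,3,-2]
  row2 -= -2·row0 → [0,-3,-1]
  row2 -= -1·row1 → [0,0,-3]

L=[[1,0,0],[3,1,0],[-2,-1,1]] U=[[-2,-5,3],[0,3,-2],[0,0,-3]]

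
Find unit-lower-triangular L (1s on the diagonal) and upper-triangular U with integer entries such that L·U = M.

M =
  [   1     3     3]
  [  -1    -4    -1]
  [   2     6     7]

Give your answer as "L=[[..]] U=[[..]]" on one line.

  r1 -= -1·r0 → [0,-1,2]
  r2 -= 2·r0 → [0,0,1]
  r2 -= 0·r1 → [0,0,1]

L=[[1,0,0],[-1,1,0],[2,0,1]] U=[[1,3,3],[0,-1,2],[0,0,1]]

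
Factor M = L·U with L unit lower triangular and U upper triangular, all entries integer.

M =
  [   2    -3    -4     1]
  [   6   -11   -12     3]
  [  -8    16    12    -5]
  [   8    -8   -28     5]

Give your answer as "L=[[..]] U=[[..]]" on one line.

L=[[1,0,0,0],[3,1,0,0],[-4,-2,1,0],[4,-2,3,1]] U=[[2,-3,-4,1],[0,-2,0,0],[0,0,-4,-1],[0,0,0,4]]

  R1 -= 3·R0 → [0,-2,0,0]
  R2 -= -4·R0 → [0,4,-4,-1]
  R3 -= 4·R0 → [0,4,-12,1]
  R2 -= -2·R1 → [0,0,-4,-1]
  R3 -= -2·R1 → [0,0,-12,1]
  R3 -= 3·R2 → [0,0,0,4]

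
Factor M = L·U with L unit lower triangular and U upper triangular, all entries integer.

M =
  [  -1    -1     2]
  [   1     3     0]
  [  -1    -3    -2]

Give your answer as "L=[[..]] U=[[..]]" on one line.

L=[[1,0,0],[-1,1,0],[1,-1,1]] U=[[-1,-1,2],[0,2,2],[0,0,-2]]

  R1 -= -1·R0 → [0,2,2]
  R2 -= 1·R0 → [0,-2,-4]
  R2 -= -1·R1 → [0,0,-2]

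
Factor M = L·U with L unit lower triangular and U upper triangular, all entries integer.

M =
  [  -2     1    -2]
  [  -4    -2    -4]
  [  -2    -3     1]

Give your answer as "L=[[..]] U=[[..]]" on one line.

  row1 -= 2·row0 → [0,-4,0]
  row2 -= 1·row0 → [0,-4,3]
  row2 -= 1·row1 → [0,0,3]

L=[[1,0,0],[2,1,0],[1,1,1]] U=[[-2,1,-2],[0,-4,0],[0,0,3]]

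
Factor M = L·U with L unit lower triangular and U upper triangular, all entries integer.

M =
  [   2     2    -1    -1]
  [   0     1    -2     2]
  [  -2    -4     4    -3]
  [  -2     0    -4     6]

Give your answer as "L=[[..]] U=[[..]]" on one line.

L=[[1,0,0,0],[0,1,0,0],[-1,-2,1,0],[-1,2,1,1]] U=[[2,2,-1,-1],[0,1,-2,2],[0,0,-1,0],[0,0,0,1]]

  r1 -= 0·r0 → [0,1,-2,2]
  r2 -= -1·r0 → [0,-2,3,-4]
  r3 -= -1·r0 → [0,2,-5,5]
  r2 -= -2·r1 → [0,0,-1,0]
  r3 -= 2·r1 → [0,0,-1,1]
  r3 -= 1·r2 → [0,0,0,1]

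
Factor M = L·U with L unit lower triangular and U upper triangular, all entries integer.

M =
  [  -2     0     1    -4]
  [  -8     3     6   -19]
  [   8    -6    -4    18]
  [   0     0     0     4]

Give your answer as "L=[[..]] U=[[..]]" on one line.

L=[[1,0,0,0],[4,1,0,0],[-4,-2,1,0],[0,0,0,1]] U=[[-2,0,1,-4],[0,3,2,-3],[0,0,4,-4],[0,0,0,4]]

  R1 -= 4·R0 → [0,3,2,-3]
  R2 -= -4·R0 → [0,-6,0,2]
  R3 -= 0·R0 → [0,0,0,4]
  R2 -= -2·R1 → [0,0,4,-4]
  R3 -= 0·R1 → [0,0,0,4]
  R3 -= 0·R2 → [0,0,0,4]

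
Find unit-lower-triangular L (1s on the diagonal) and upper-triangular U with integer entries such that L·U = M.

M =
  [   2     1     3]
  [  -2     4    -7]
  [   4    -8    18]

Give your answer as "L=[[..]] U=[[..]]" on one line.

  R1 -= -1·R0 → [0,5,-4]
  R2 -= 2·R0 → [0,-10,12]
  R2 -= -2·R1 → [0,0,4]

L=[[1,0,0],[-1,1,0],[2,-2,1]] U=[[2,1,3],[0,5,-4],[0,0,4]]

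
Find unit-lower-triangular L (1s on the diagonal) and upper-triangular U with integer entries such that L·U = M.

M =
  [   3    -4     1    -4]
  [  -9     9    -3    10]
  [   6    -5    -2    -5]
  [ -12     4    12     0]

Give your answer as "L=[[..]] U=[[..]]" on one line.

L=[[1,0,0,0],[-3,1,0,0],[2,-1,1,0],[-4,4,-4,1]] U=[[3,-4,1,-4],[0,-3,0,-2],[0,0,-4,1],[0,0,0,-4]]

  r1 -= -3·r0 → [0,-3,0,-2]
  r2 -= 2·r0 → [0,3,-4,3]
  r3 -= -4·r0 → [0,-12,16,-16]
  r2 -= -1·r1 → [0,0,-4,1]
  r3 -= 4·r1 → [0,0,16,-8]
  r3 -= -4·r2 → [0,0,0,-4]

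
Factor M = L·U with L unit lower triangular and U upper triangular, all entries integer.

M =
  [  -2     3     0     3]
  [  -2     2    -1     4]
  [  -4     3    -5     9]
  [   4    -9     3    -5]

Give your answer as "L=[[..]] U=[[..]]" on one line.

  row1 -= 1·row0 → [0,-1,-1,1]
  row2 -= 2·row0 → [0,-3,-5,3]
  row3 -= -2·row0 → [0,-3,3,1]
  row2 -= 3·row1 → [0,0,-2,0]
  row3 -= 3·row1 → [0,0,6,-2]
  row3 -= -3·row2 → [0,0,0,-2]

L=[[1,0,0,0],[1,1,0,0],[2,3,1,0],[-2,3,-3,1]] U=[[-2,3,0,3],[0,-1,-1,1],[0,0,-2,0],[0,0,0,-2]]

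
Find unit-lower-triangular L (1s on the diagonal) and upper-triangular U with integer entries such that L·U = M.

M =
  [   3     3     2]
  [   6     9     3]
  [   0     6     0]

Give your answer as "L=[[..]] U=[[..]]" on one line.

  r1 -= 2·r0 → [0,3,-1]
  r2 -= 0·r0 → [0,6,0]
  r2 -= 2·r1 → [0,0,2]

L=[[1,0,0],[2,1,0],[0,2,1]] U=[[3,3,2],[0,3,-1],[0,0,2]]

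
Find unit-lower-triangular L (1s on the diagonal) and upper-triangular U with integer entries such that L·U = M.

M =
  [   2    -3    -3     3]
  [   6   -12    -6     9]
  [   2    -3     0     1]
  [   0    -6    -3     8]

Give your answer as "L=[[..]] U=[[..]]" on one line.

  row1 -= 3·row0 → [0,-3,3,0]
  row2 -= 1·row0 → [0,0,3,-2]
  row3 -= 0·row0 → [0,-6,-3,8]
  row2 -= 0·row1 → [0,0,3,-2]
  row3 -= 2·row1 → [0,0,-9,8]
  row3 -= -3·row2 → [0,0,0,2]

L=[[1,0,0,0],[3,1,0,0],[1,0,1,0],[0,2,-3,1]] U=[[2,-3,-3,3],[0,-3,3,0],[0,0,3,-2],[0,0,0,2]]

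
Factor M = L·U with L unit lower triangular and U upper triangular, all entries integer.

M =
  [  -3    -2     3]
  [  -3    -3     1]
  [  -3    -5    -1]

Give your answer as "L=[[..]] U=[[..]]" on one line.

L=[[1,0,0],[1,1,0],[1,3,1]] U=[[-3,-2,3],[0,-1,-2],[0,0,2]]

  row1 -= 1·row0 → [0,-1,-2]
  row2 -= 1·row0 → [0,-3,-4]
  row2 -= 3·row1 → [0,0,2]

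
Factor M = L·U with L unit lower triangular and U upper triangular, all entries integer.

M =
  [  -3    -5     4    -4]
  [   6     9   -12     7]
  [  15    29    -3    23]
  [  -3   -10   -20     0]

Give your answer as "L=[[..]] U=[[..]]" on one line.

L=[[1,0,0,0],[-2,1,0,0],[-5,-4,1,0],[1,5,-4,1]] U=[[-3,-5,4,-4],[0,-1,-4,-1],[0,0,1,-1],[0,0,0,5]]

  r1 -= -2·r0 → [0,-1,-4,-1]
  r2 -= -5·r0 → [0,4,17,3]
  r3 -= 1·r0 → [0,-5,-24,4]
  r2 -= -4·r1 → [0,0,1,-1]
  r3 -= 5·r1 → [0,0,-4,9]
  r3 -= -4·r2 → [0,0,0,5]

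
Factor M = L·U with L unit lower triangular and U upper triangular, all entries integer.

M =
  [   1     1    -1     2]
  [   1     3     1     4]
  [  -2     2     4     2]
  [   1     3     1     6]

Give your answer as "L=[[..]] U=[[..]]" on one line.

  R1 -= 1·R0 → [0,2,2,2]
  R2 -= -2·R0 → [0,4,2,6]
  R3 -= 1·R0 → [0,2,2,4]
  R2 -= 2·R1 → [0,0,-2,2]
  R3 -= 1·R1 → [0,0,0,2]
  R3 -= 0·R2 → [0,0,0,2]

L=[[1,0,0,0],[1,1,0,0],[-2,2,1,0],[1,1,0,1]] U=[[1,1,-1,2],[0,2,2,2],[0,0,-2,2],[0,0,0,2]]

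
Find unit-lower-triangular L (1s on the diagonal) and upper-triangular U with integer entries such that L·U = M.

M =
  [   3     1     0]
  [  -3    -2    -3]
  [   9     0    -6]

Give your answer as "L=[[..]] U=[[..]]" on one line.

  R1 -= -1·R0 → [0,-1,-3]
  R2 -= 3·R0 → [0,-3,-6]
  R2 -= 3·R1 → [0,0,3]

L=[[1,0,0],[-1,1,0],[3,3,1]] U=[[3,1,0],[0,-1,-3],[0,0,3]]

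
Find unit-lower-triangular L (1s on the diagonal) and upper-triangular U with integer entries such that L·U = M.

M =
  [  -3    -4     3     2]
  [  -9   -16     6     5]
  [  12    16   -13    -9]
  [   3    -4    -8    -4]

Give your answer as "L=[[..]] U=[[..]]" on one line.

  r1 -= 3·r0 → [0,-4,-3,-1]
  r2 -= -4·r0 → [0,0,-1,-1]
  r3 -= -1·r0 → [0,-8,-5,-2]
  r2 -= 0·r1 → [0,0,-1,-1]
  r3 -= 2·r1 → [0,0,1,0]
  r3 -= -1·r2 → [0,0,0,-1]

L=[[1,0,0,0],[3,1,0,0],[-4,0,1,0],[-1,2,-1,1]] U=[[-3,-4,3,2],[0,-4,-3,-1],[0,0,-1,-1],[0,0,0,-1]]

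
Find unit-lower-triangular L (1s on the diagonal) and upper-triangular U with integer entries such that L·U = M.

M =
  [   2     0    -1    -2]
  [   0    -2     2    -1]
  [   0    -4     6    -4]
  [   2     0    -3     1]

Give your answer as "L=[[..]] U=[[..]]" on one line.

L=[[1,0,0,0],[0,1,0,0],[0,2,1,0],[1,0,-1,1]] U=[[2,0,-1,-2],[0,-2,2,-1],[0,0,2,-2],[0,0,0,1]]

  row1 -= 0·row0 → [0,-2,2,-1]
  row2 -= 0·row0 → [0,-4,6,-4]
  row3 -= 1·row0 → [0,0,-2,3]
  row2 -= 2·row1 → [0,0,2,-2]
  row3 -= 0·row1 → [0,0,-2,3]
  row3 -= -1·row2 → [0,0,0,1]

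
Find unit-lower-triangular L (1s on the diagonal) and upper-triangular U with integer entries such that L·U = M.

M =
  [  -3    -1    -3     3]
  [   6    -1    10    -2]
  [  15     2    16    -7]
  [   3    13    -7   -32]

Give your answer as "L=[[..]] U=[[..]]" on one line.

L=[[1,0,0,0],[-2,1,0,0],[-5,1,1,0],[-1,-4,-2,1]] U=[[-3,-1,-3,3],[0,-3,4,4],[0,0,-3,4],[0,0,0,-5]]

  row1 -= -2·row0 → [0,-3,4,4]
  row2 -= -5·row0 → [0,-3,1,8]
  row3 -= -1·row0 → [0,12,-10,-29]
  row2 -= 1·row1 → [0,0,-3,4]
  row3 -= -4·row1 → [0,0,6,-13]
  row3 -= -2·row2 → [0,0,0,-5]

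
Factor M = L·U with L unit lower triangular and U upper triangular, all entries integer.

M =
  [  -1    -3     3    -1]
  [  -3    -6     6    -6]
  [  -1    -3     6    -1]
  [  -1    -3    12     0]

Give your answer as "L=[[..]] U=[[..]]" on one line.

  R1 -= 3·R0 → [0,3,-3,-3]
  R2 -= 1·R0 → [0,0,3,0]
  R3 -= 1·R0 → [0,0,9,1]
  R2 -= 0·R1 → [0,0,3,0]
  R3 -= 0·R1 → [0,0,9,1]
  R3 -= 3·R2 → [0,0,0,1]

L=[[1,0,0,0],[3,1,0,0],[1,0,1,0],[1,0,3,1]] U=[[-1,-3,3,-1],[0,3,-3,-3],[0,0,3,0],[0,0,0,1]]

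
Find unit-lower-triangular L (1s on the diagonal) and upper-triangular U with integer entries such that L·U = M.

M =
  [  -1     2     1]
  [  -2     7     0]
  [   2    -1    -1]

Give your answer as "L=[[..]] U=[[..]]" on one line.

  R1 -= 2·R0 → [0,3,-2]
  R2 -= -2·R0 → [0,3,1]
  R2 -= 1·R1 → [0,0,3]

L=[[1,0,0],[2,1,0],[-2,1,1]] U=[[-1,2,1],[0,3,-2],[0,0,3]]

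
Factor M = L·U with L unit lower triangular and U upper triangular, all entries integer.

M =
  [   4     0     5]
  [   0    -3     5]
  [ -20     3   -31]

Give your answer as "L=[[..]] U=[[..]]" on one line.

L=[[1,0,0],[0,1,0],[-5,-1,1]] U=[[4,0,5],[0,-3,5],[0,0,-1]]

  r1 -= 0·r0 → [0,-3,5]
  r2 -= -5·r0 → [0,3,-6]
  r2 -= -1·r1 → [0,0,-1]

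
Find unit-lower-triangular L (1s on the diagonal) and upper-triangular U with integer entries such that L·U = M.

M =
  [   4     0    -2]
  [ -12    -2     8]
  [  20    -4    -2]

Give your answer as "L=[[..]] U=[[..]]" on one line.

  row1 -= -3·row0 → [0,-2,2]
  row2 -= 5·row0 → [0,-4,8]
  row2 -= 2·row1 → [0,0,4]

L=[[1,0,0],[-3,1,0],[5,2,1]] U=[[4,0,-2],[0,-2,2],[0,0,4]]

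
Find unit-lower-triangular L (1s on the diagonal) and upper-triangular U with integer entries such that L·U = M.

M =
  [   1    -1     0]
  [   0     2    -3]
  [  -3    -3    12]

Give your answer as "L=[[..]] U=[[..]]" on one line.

L=[[1,0,0],[0,1,0],[-3,-3,1]] U=[[1,-1,0],[0,2,-3],[0,0,3]]

  row1 -= 0·row0 → [0,2,-3]
  row2 -= -3·row0 → [0,-6,12]
  row2 -= -3·row1 → [0,0,3]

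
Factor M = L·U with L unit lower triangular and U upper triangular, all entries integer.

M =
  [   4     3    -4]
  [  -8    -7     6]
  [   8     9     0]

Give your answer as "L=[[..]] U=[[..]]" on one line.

L=[[1,0,0],[-2,1,0],[2,-3,1]] U=[[4,3,-4],[0,-1,-2],[0,0,2]]

  R1 -= -2·R0 → [0,-1,-2]
  R2 -= 2·R0 → [0,3,8]
  R2 -= -3·R1 → [0,0,2]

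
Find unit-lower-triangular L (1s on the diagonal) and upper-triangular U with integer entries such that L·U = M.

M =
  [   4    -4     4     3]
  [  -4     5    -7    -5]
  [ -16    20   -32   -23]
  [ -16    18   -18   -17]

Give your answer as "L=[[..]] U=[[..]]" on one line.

  row1 -= -1·row0 → [0,1,-3,-2]
  row2 -= -4·row0 → [0,4,-16,-11]
  row3 -= -4·row0 → [0,2,-2,-5]
  row2 -= 4·row1 → [0,0,-4,-3]
  row3 -= 2·row1 → [0,0,4,-1]
  row3 -= -1·row2 → [0,0,0,-4]

L=[[1,0,0,0],[-1,1,0,0],[-4,4,1,0],[-4,2,-1,1]] U=[[4,-4,4,3],[0,1,-3,-2],[0,0,-4,-3],[0,0,0,-4]]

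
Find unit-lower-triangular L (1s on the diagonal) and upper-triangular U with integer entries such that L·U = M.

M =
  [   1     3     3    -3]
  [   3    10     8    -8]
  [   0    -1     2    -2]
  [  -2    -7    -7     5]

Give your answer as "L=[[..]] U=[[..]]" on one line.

L=[[1,0,0,0],[3,1,0,0],[0,-1,1,0],[-2,-1,-2,1]] U=[[1,3,3,-3],[0,1,-1,1],[0,0,1,-1],[0,0,0,-2]]

  r1 -= 3·r0 → [0,1,-1,1]
  r2 -= 0·r0 → [0,-1,2,-2]
  r3 -= -2·r0 → [0,-1,-1,-1]
  r2 -= -1·r1 → [0,0,1,-1]
  r3 -= -1·r1 → [0,0,-2,0]
  r3 -= -2·r2 → [0,0,0,-2]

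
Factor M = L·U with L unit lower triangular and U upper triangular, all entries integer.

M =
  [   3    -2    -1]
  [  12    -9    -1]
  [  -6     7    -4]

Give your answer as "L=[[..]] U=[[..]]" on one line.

  r1 -= 4·r0 → [0,-1,3]
  r2 -= -2·r0 → [0,3,-6]
  r2 -= -3·r1 → [0,0,3]

L=[[1,0,0],[4,1,0],[-2,-3,1]] U=[[3,-2,-1],[0,-1,3],[0,0,3]]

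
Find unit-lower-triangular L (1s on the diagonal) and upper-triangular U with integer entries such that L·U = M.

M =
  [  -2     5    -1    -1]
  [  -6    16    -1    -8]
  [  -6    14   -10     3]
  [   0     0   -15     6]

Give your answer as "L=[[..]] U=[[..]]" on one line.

L=[[1,0,0,0],[3,1,0,0],[3,-1,1,0],[0,0,3,1]] U=[[-2,5,-1,-1],[0,1,2,-5],[0,0,-5,1],[0,0,0,3]]

  row1 -= 3·row0 → [0,1,2,-5]
  row2 -= 3·row0 → [0,-1,-7,6]
  row3 -= 0·row0 → [0,0,-15,6]
  row2 -= -1·row1 → [0,0,-5,1]
  row3 -= 0·row1 → [0,0,-15,6]
  row3 -= 3·row2 → [0,0,0,3]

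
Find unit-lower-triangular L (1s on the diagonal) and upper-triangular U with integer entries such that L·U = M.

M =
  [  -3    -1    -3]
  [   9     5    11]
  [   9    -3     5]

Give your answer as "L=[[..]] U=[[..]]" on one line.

L=[[1,0,0],[-3,1,0],[-3,-3,1]] U=[[-3,-1,-3],[0,2,2],[0,0,2]]

  R1 -= -3·R0 → [0,2,2]
  R2 -= -3·R0 → [0,-6,-4]
  R2 -= -3·R1 → [0,0,2]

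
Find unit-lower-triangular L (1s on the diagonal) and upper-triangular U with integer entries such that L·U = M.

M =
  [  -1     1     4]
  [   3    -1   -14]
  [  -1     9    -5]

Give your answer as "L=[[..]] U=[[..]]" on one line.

L=[[1,0,0],[-3,1,0],[1,4,1]] U=[[-1,1,4],[0,2,-2],[0,0,-1]]

  R1 -= -3·R0 → [0,2,-2]
  R2 -= 1·R0 → [0,8,-9]
  R2 -= 4·R1 → [0,0,-1]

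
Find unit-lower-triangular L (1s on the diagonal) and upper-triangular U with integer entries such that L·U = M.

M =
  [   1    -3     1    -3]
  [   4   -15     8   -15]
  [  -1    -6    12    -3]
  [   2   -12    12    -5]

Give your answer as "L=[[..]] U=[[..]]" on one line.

  r1 -= 4·r0 → [0,-3,4,-3]
  r2 -= -1·r0 → [0,-9,13,-6]
  r3 -= 2·r0 → [0,-6,10,1]
  r2 -= 3·r1 → [0,0,1,3]
  r3 -= 2·r1 → [0,0,2,7]
  r3 -= 2·r2 → [0,0,0,1]

L=[[1,0,0,0],[4,1,0,0],[-1,3,1,0],[2,2,2,1]] U=[[1,-3,1,-3],[0,-3,4,-3],[0,0,1,3],[0,0,0,1]]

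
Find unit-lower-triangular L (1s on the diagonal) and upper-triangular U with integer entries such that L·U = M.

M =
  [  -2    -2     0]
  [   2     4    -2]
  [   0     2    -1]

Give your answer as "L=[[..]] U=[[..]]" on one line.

L=[[1,0,0],[-1,1,0],[0,1,1]] U=[[-2,-2,0],[0,2,-2],[0,0,1]]

  r1 -= -1·r0 → [0,2,-2]
  r2 -= 0·r0 → [0,2,-1]
  r2 -= 1·r1 → [0,0,1]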